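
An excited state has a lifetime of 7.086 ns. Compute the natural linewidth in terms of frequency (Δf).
11.230 MHz

Using the energy-time uncertainty principle and E = hf:
ΔEΔt ≥ ℏ/2
hΔf·Δt ≥ ℏ/2

The minimum frequency uncertainty is:
Δf = ℏ/(2hτ) = 1/(4πτ)
Δf = 1/(4π × 7.086e-09 s)
Δf = 1.123e+07 Hz = 11.230 MHz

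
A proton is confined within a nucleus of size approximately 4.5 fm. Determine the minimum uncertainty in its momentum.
1.172 × 10^-20 kg·m/s

Using the Heisenberg uncertainty principle:
ΔxΔp ≥ ℏ/2

With Δx ≈ L = 4.500e-15 m (the confinement size):
Δp_min = ℏ/(2Δx)
Δp_min = (1.055e-34 J·s) / (2 × 4.500e-15 m)
Δp_min = 1.172e-20 kg·m/s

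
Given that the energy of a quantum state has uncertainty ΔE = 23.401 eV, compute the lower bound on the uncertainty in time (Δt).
14.064 as

Using the energy-time uncertainty principle:
ΔEΔt ≥ ℏ/2

The minimum uncertainty in time is:
Δt_min = ℏ/(2ΔE)
Δt_min = (1.055e-34 J·s) / (2 × 3.749e-18 J)
Δt_min = 1.406e-17 s = 14.064 as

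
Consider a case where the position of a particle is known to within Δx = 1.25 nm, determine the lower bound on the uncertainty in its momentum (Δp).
4.218 × 10^-26 kg·m/s

Using the Heisenberg uncertainty principle:
ΔxΔp ≥ ℏ/2

The minimum uncertainty in momentum is:
Δp_min = ℏ/(2Δx)
Δp_min = (1.055e-34 J·s) / (2 × 1.250e-09 m)
Δp_min = 4.218e-26 kg·m/s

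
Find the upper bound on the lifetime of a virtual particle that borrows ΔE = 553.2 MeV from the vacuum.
5.949 × 10^-25 s

Using the energy-time uncertainty principle:
ΔEΔt ≥ ℏ/2

For a virtual particle borrowing energy ΔE, the maximum lifetime is:
Δt_max = ℏ/(2ΔE)

Converting energy:
ΔE = 553.2 MeV = 8.863e-11 J

Δt_max = (1.055e-34 J·s) / (2 × 8.863e-11 J)
Δt_max = 5.949e-25 s = 5.949 × 10^-25 s

Virtual particles with higher borrowed energy exist for shorter times.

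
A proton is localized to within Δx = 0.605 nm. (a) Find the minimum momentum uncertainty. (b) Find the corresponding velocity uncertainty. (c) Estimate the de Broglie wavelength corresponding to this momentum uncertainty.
(a) Δp_min = 8.715 × 10^-26 kg·m/s
(b) Δv_min = 52.107 m/s
(c) λ_dB = 7.603 nm

Step-by-step:

(a) From the uncertainty principle:
Δp_min = ℏ/(2Δx) = (1.055e-34 J·s)/(2 × 6.050e-10 m) = 8.715e-26 kg·m/s

(b) The velocity uncertainty:
Δv = Δp/m = (8.715e-26 kg·m/s)/(1.673e-27 kg) = 5.211e+01 m/s = 52.107 m/s

(c) The de Broglie wavelength for this momentum:
λ = h/p = (6.626e-34 J·s)/(8.715e-26 kg·m/s) = 7.603e-09 m = 7.603 nm

Note: The de Broglie wavelength is comparable to the localization size, as expected from wave-particle duality.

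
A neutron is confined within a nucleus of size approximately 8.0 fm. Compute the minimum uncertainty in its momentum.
6.591 × 10^-21 kg·m/s

Using the Heisenberg uncertainty principle:
ΔxΔp ≥ ℏ/2

With Δx ≈ L = 8.000e-15 m (the confinement size):
Δp_min = ℏ/(2Δx)
Δp_min = (1.055e-34 J·s) / (2 × 8.000e-15 m)
Δp_min = 6.591e-21 kg·m/s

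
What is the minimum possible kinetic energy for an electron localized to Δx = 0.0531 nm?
3.378 eV

Localizing a particle requires giving it sufficient momentum uncertainty:

1. From uncertainty principle: Δp ≥ ℏ/(2Δx)
   Δp_min = (1.055e-34 J·s) / (2 × 5.310e-11 m)
   Δp_min = 9.930e-25 kg·m/s

2. This momentum uncertainty corresponds to kinetic energy:
   KE ≈ (Δp)²/(2m) = (9.930e-25)²/(2 × 9.109e-31 kg)
   KE = 5.412e-19 J = 3.378 eV

Tighter localization requires more energy.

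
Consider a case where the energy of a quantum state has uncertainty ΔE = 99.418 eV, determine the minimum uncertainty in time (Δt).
3.310 as

Using the energy-time uncertainty principle:
ΔEΔt ≥ ℏ/2

The minimum uncertainty in time is:
Δt_min = ℏ/(2ΔE)
Δt_min = (1.055e-34 J·s) / (2 × 1.593e-17 J)
Δt_min = 3.310e-18 s = 3.310 as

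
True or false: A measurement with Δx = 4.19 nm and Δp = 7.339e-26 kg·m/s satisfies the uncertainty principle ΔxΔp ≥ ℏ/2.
Yes, it satisfies the uncertainty principle.

Calculate the product ΔxΔp:
ΔxΔp = (4.190e-09 m) × (7.339e-26 kg·m/s)
ΔxΔp = 3.075e-34 J·s

Compare to the minimum allowed value ℏ/2:
ℏ/2 = 5.273e-35 J·s

Since ΔxΔp = 3.075e-34 J·s ≥ 5.273e-35 J·s = ℏ/2,
the measurement satisfies the uncertainty principle.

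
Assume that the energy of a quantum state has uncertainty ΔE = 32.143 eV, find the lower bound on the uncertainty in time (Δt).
10.239 as

Using the energy-time uncertainty principle:
ΔEΔt ≥ ℏ/2

The minimum uncertainty in time is:
Δt_min = ℏ/(2ΔE)
Δt_min = (1.055e-34 J·s) / (2 × 5.150e-18 J)
Δt_min = 1.024e-17 s = 10.239 as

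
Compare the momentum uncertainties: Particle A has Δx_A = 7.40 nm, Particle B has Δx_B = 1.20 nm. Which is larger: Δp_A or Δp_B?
Particle B has the larger minimum momentum uncertainty, by a factor of 6.17.

For each particle, the minimum momentum uncertainty is Δp_min = ℏ/(2Δx):

Particle A: Δp_A = ℏ/(2×7.400e-09 m) = 7.125e-27 kg·m/s
Particle B: Δp_B = ℏ/(2×1.200e-09 m) = 4.394e-26 kg·m/s

Ratio: Δp_B/Δp_A = 6.17

Since Δp_min ∝ 1/Δx, the particle with smaller position uncertainty (B) has larger momentum uncertainty.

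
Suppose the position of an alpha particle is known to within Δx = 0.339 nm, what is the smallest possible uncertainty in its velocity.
23.409 m/s

Using the Heisenberg uncertainty principle and Δp = mΔv:
ΔxΔp ≥ ℏ/2
Δx(mΔv) ≥ ℏ/2

The minimum uncertainty in velocity is:
Δv_min = ℏ/(2mΔx)
Δv_min = (1.055e-34 J·s) / (2 × 6.645e-27 kg × 3.390e-10 m)
Δv_min = 2.341e+01 m/s = 23.409 m/s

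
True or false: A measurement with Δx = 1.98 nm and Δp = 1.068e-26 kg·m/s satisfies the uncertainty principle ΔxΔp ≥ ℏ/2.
No, it violates the uncertainty principle (impossible measurement).

Calculate the product ΔxΔp:
ΔxΔp = (1.980e-09 m) × (1.068e-26 kg·m/s)
ΔxΔp = 2.115e-35 J·s

Compare to the minimum allowed value ℏ/2:
ℏ/2 = 5.273e-35 J·s

Since ΔxΔp = 2.115e-35 J·s < 5.273e-35 J·s = ℏ/2,
the measurement violates the uncertainty principle.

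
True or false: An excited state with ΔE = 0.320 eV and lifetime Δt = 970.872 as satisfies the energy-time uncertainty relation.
No, it violates the uncertainty relation.

Calculate the product ΔEΔt:
ΔE = 0.320 eV = 5.127e-20 J
ΔEΔt = (5.127e-20 J) × (9.709e-16 s)
ΔEΔt = 4.978e-35 J·s

Compare to the minimum allowed value ℏ/2:
ℏ/2 = 5.273e-35 J·s

Since ΔEΔt = 4.978e-35 J·s < 5.273e-35 J·s = ℏ/2,
this violates the uncertainty relation.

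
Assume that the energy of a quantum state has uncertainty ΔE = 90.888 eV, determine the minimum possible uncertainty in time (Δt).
3.621 as

Using the energy-time uncertainty principle:
ΔEΔt ≥ ℏ/2

The minimum uncertainty in time is:
Δt_min = ℏ/(2ΔE)
Δt_min = (1.055e-34 J·s) / (2 × 1.456e-17 J)
Δt_min = 3.621e-18 s = 3.621 as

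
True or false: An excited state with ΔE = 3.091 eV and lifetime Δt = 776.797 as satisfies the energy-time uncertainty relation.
Yes, it satisfies the uncertainty relation.

Calculate the product ΔEΔt:
ΔE = 3.091 eV = 4.952e-19 J
ΔEΔt = (4.952e-19 J) × (7.768e-16 s)
ΔEΔt = 3.847e-34 J·s

Compare to the minimum allowed value ℏ/2:
ℏ/2 = 5.273e-35 J·s

Since ΔEΔt = 3.847e-34 J·s ≥ 5.273e-35 J·s = ℏ/2,
this satisfies the uncertainty relation.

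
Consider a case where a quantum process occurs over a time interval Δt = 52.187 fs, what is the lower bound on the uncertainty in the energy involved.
6.306 meV

Using the energy-time uncertainty principle:
ΔEΔt ≥ ℏ/2

The minimum uncertainty in energy is:
ΔE_min = ℏ/(2Δt)
ΔE_min = (1.055e-34 J·s) / (2 × 5.219e-14 s)
ΔE_min = 1.010e-21 J = 6.306 meV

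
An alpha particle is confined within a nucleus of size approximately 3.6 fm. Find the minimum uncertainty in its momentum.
1.465 × 10^-20 kg·m/s

Using the Heisenberg uncertainty principle:
ΔxΔp ≥ ℏ/2

With Δx ≈ L = 3.600e-15 m (the confinement size):
Δp_min = ℏ/(2Δx)
Δp_min = (1.055e-34 J·s) / (2 × 3.600e-15 m)
Δp_min = 1.465e-20 kg·m/s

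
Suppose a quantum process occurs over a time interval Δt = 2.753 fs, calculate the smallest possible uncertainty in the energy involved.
119.544 meV

Using the energy-time uncertainty principle:
ΔEΔt ≥ ℏ/2

The minimum uncertainty in energy is:
ΔE_min = ℏ/(2Δt)
ΔE_min = (1.055e-34 J·s) / (2 × 2.753e-15 s)
ΔE_min = 1.915e-20 J = 119.544 meV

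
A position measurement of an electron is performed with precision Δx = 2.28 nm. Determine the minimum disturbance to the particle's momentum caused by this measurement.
2.313 × 10^-26 kg·m/s

The uncertainty principle implies that measuring position disturbs momentum:
ΔxΔp ≥ ℏ/2

When we measure position with precision Δx, we necessarily introduce a momentum uncertainty:
Δp ≥ ℏ/(2Δx)
Δp_min = (1.055e-34 J·s) / (2 × 2.280e-09 m)
Δp_min = 2.313e-26 kg·m/s

The more precisely we measure position, the greater the momentum disturbance.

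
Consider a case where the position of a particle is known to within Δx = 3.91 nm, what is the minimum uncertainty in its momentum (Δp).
1.349 × 10^-26 kg·m/s

Using the Heisenberg uncertainty principle:
ΔxΔp ≥ ℏ/2

The minimum uncertainty in momentum is:
Δp_min = ℏ/(2Δx)
Δp_min = (1.055e-34 J·s) / (2 × 3.910e-09 m)
Δp_min = 1.349e-26 kg·m/s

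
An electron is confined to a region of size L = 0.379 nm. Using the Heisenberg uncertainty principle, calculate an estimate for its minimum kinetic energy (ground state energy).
66.311 meV

Using the uncertainty principle to estimate ground state energy:

1. The position uncertainty is approximately the confinement size:
   Δx ≈ L = 3.790e-10 m

2. From ΔxΔp ≥ ℏ/2, the minimum momentum uncertainty is:
   Δp ≈ ℏ/(2L) = 1.391e-25 kg·m/s

3. The kinetic energy is approximately:
   KE ≈ (Δp)²/(2m) = (1.391e-25)²/(2 × 9.109e-31 kg)
   KE ≈ 1.062e-20 J = 66.311 meV

This is an order-of-magnitude estimate of the ground state energy.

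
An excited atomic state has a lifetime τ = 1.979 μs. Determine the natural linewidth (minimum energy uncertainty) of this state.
166.299 peV

Using the energy-time uncertainty principle:
ΔEΔt ≥ ℏ/2

The lifetime τ represents the time uncertainty Δt.
The natural linewidth (minimum energy uncertainty) is:

ΔE = ℏ/(2τ)
ΔE = (1.055e-34 J·s) / (2 × 1.979e-06 s)
ΔE = 2.664e-29 J = 166.299 peV

This natural linewidth limits the precision of spectroscopic measurements.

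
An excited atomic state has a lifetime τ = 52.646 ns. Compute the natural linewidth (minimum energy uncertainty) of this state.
6.251 neV

Using the energy-time uncertainty principle:
ΔEΔt ≥ ℏ/2

The lifetime τ represents the time uncertainty Δt.
The natural linewidth (minimum energy uncertainty) is:

ΔE = ℏ/(2τ)
ΔE = (1.055e-34 J·s) / (2 × 5.265e-08 s)
ΔE = 1.002e-27 J = 6.251 neV

This natural linewidth limits the precision of spectroscopic measurements.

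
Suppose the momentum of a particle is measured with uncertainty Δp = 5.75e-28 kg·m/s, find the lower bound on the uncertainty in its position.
91.702 nm

Using the Heisenberg uncertainty principle:
ΔxΔp ≥ ℏ/2

The minimum uncertainty in position is:
Δx_min = ℏ/(2Δp)
Δx_min = (1.055e-34 J·s) / (2 × 5.750e-28 kg·m/s)
Δx_min = 9.170e-08 m = 91.702 nm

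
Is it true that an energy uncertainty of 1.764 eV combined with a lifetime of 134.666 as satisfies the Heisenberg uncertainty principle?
No, it violates the uncertainty relation.

Calculate the product ΔEΔt:
ΔE = 1.764 eV = 2.826e-19 J
ΔEΔt = (2.826e-19 J) × (1.347e-16 s)
ΔEΔt = 3.806e-35 J·s

Compare to the minimum allowed value ℏ/2:
ℏ/2 = 5.273e-35 J·s

Since ΔEΔt = 3.806e-35 J·s < 5.273e-35 J·s = ℏ/2,
this violates the uncertainty relation.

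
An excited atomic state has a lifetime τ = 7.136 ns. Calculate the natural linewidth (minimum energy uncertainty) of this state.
46.119 neV

Using the energy-time uncertainty principle:
ΔEΔt ≥ ℏ/2

The lifetime τ represents the time uncertainty Δt.
The natural linewidth (minimum energy uncertainty) is:

ΔE = ℏ/(2τ)
ΔE = (1.055e-34 J·s) / (2 × 7.136e-09 s)
ΔE = 7.389e-27 J = 46.119 neV

This natural linewidth limits the precision of spectroscopic measurements.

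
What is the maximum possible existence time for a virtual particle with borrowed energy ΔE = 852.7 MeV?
3.860 × 10^-25 s

Using the energy-time uncertainty principle:
ΔEΔt ≥ ℏ/2

For a virtual particle borrowing energy ΔE, the maximum lifetime is:
Δt_max = ℏ/(2ΔE)

Converting energy:
ΔE = 852.7 MeV = 1.366e-10 J

Δt_max = (1.055e-34 J·s) / (2 × 1.366e-10 J)
Δt_max = 3.860e-25 s = 3.860 × 10^-25 s

Virtual particles with higher borrowed energy exist for shorter times.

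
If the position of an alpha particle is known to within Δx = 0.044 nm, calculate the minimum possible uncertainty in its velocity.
180.352 m/s

Using the Heisenberg uncertainty principle and Δp = mΔv:
ΔxΔp ≥ ℏ/2
Δx(mΔv) ≥ ℏ/2

The minimum uncertainty in velocity is:
Δv_min = ℏ/(2mΔx)
Δv_min = (1.055e-34 J·s) / (2 × 6.645e-27 kg × 4.400e-11 m)
Δv_min = 1.804e+02 m/s = 180.352 m/s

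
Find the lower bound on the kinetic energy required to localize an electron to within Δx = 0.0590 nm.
2.736 eV

Localizing a particle requires giving it sufficient momentum uncertainty:

1. From uncertainty principle: Δp ≥ ℏ/(2Δx)
   Δp_min = (1.055e-34 J·s) / (2 × 5.900e-11 m)
   Δp_min = 8.937e-25 kg·m/s

2. This momentum uncertainty corresponds to kinetic energy:
   KE ≈ (Δp)²/(2m) = (8.937e-25)²/(2 × 9.109e-31 kg)
   KE = 4.384e-19 J = 2.736 eV

Tighter localization requires more energy.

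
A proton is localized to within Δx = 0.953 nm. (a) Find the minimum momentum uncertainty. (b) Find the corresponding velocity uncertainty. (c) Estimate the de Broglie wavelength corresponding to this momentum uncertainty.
(a) Δp_min = 5.533 × 10^-26 kg·m/s
(b) Δv_min = 33.079 m/s
(c) λ_dB = 11.976 nm

Step-by-step:

(a) From the uncertainty principle:
Δp_min = ℏ/(2Δx) = (1.055e-34 J·s)/(2 × 9.530e-10 m) = 5.533e-26 kg·m/s

(b) The velocity uncertainty:
Δv = Δp/m = (5.533e-26 kg·m/s)/(1.673e-27 kg) = 3.308e+01 m/s = 33.079 m/s

(c) The de Broglie wavelength for this momentum:
λ = h/p = (6.626e-34 J·s)/(5.533e-26 kg·m/s) = 1.198e-08 m = 11.976 nm

Note: The de Broglie wavelength is comparable to the localization size, as expected from wave-particle duality.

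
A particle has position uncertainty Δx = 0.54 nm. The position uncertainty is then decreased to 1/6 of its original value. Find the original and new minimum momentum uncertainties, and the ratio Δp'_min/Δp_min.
Original Δp_min = 9.765 × 10^-26 kg·m/s; new Δp'_min = 5.859 × 10^-25 kg·m/s; ratio Δp'_min/Δp_min = 6.

From the uncertainty principle ΔxΔp ≥ ℏ/2, the minimum momentum uncertainty is Δp_min = ℏ/(2Δx).

Original (Δx = 0.54 nm = 5.400e-10 m):
Δp_min = (1.055e-34 J·s)/(2 × 5.400e-10 m) = 9.765e-26 kg·m/s

When Δx → (1/6)Δx:
Δp'_min = ℏ/(2 × (1/6)Δx) = 6 × ℏ/(2Δx) = 6 × Δp_min
Δp'_min = 6 × 9.765e-26 kg·m/s = 5.859e-25 kg·m/s

Since Δp_min ∝ 1/Δx, when Δx is decreased to 1/6 of its original value, Δp_min increases to 6 times its original value.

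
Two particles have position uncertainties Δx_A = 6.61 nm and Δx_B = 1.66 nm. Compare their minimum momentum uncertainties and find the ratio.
Particle B has the larger minimum momentum uncertainty, by a factor of 3.98.

For each particle, the minimum momentum uncertainty is Δp_min = ℏ/(2Δx):

Particle A: Δp_A = ℏ/(2×6.610e-09 m) = 7.977e-27 kg·m/s
Particle B: Δp_B = ℏ/(2×1.660e-09 m) = 3.176e-26 kg·m/s

Ratio: Δp_B/Δp_A = 3.98

Since Δp_min ∝ 1/Δx, the particle with smaller position uncertainty (B) has larger momentum uncertainty.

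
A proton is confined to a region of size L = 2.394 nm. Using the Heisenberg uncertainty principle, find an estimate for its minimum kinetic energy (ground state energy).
905.119 neV

Using the uncertainty principle to estimate ground state energy:

1. The position uncertainty is approximately the confinement size:
   Δx ≈ L = 2.394e-09 m

2. From ΔxΔp ≥ ℏ/2, the minimum momentum uncertainty is:
   Δp ≈ ℏ/(2L) = 2.203e-26 kg·m/s

3. The kinetic energy is approximately:
   KE ≈ (Δp)²/(2m) = (2.203e-26)²/(2 × 1.673e-27 kg)
   KE ≈ 1.450e-25 J = 905.119 neV

This is an order-of-magnitude estimate of the ground state energy.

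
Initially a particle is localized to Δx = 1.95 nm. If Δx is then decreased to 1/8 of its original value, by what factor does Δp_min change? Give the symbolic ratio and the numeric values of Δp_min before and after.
Original Δp_min = 2.704 × 10^-26 kg·m/s; new Δp'_min = 2.163 × 10^-25 kg·m/s; ratio Δp'_min/Δp_min = 8.

From the uncertainty principle ΔxΔp ≥ ℏ/2, the minimum momentum uncertainty is Δp_min = ℏ/(2Δx).

Original (Δx = 1.95 nm = 1.950e-09 m):
Δp_min = (1.055e-34 J·s)/(2 × 1.950e-09 m) = 2.704e-26 kg·m/s

When Δx → (1/8)Δx:
Δp'_min = ℏ/(2 × (1/8)Δx) = 8 × ℏ/(2Δx) = 8 × Δp_min
Δp'_min = 8 × 2.704e-26 kg·m/s = 2.163e-25 kg·m/s

Since Δp_min ∝ 1/Δx, when Δx is decreased to 1/8 of its original value, Δp_min increases to 8 times its original value.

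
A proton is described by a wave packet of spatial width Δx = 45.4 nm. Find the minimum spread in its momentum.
1.161 × 10^-27 kg·m/s

For a wave packet, the spatial width Δx and momentum spread Δp are related by the uncertainty principle:
ΔxΔp ≥ ℏ/2

The minimum momentum spread is:
Δp_min = ℏ/(2Δx)
Δp_min = (1.055e-34 J·s) / (2 × 4.540e-08 m)
Δp_min = 1.161e-27 kg·m/s

A wave packet cannot have both a well-defined position and well-defined momentum.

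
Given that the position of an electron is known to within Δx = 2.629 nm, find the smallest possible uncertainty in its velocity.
22.017 km/s

Using the Heisenberg uncertainty principle and Δp = mΔv:
ΔxΔp ≥ ℏ/2
Δx(mΔv) ≥ ℏ/2

The minimum uncertainty in velocity is:
Δv_min = ℏ/(2mΔx)
Δv_min = (1.055e-34 J·s) / (2 × 9.109e-31 kg × 2.629e-09 m)
Δv_min = 2.202e+04 m/s = 22.017 km/s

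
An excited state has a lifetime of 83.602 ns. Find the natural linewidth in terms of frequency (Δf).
951.861 kHz

Using the energy-time uncertainty principle and E = hf:
ΔEΔt ≥ ℏ/2
hΔf·Δt ≥ ℏ/2

The minimum frequency uncertainty is:
Δf = ℏ/(2hτ) = 1/(4πτ)
Δf = 1/(4π × 8.360e-08 s)
Δf = 9.519e+05 Hz = 951.861 kHz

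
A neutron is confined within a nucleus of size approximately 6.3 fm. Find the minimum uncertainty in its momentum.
8.370 × 10^-21 kg·m/s

Using the Heisenberg uncertainty principle:
ΔxΔp ≥ ℏ/2

With Δx ≈ L = 6.300e-15 m (the confinement size):
Δp_min = ℏ/(2Δx)
Δp_min = (1.055e-34 J·s) / (2 × 6.300e-15 m)
Δp_min = 8.370e-21 kg·m/s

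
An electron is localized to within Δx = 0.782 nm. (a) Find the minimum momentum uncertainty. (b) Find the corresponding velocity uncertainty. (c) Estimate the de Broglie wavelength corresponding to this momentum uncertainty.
(a) Δp_min = 6.743 × 10^-26 kg·m/s
(b) Δv_min = 74.020 km/s
(c) λ_dB = 9.827 nm

Step-by-step:

(a) From the uncertainty principle:
Δp_min = ℏ/(2Δx) = (1.055e-34 J·s)/(2 × 7.820e-10 m) = 6.743e-26 kg·m/s

(b) The velocity uncertainty:
Δv = Δp/m = (6.743e-26 kg·m/s)/(9.109e-31 kg) = 7.402e+04 m/s = 74.020 km/s

(c) The de Broglie wavelength for this momentum:
λ = h/p = (6.626e-34 J·s)/(6.743e-26 kg·m/s) = 9.827e-09 m = 9.827 nm

Note: The de Broglie wavelength is comparable to the localization size, as expected from wave-particle duality.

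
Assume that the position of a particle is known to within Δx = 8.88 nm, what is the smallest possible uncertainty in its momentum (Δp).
5.938 × 10^-27 kg·m/s

Using the Heisenberg uncertainty principle:
ΔxΔp ≥ ℏ/2

The minimum uncertainty in momentum is:
Δp_min = ℏ/(2Δx)
Δp_min = (1.055e-34 J·s) / (2 × 8.880e-09 m)
Δp_min = 5.938e-27 kg·m/s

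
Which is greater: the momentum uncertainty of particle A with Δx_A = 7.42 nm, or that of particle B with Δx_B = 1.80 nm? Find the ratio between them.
Particle B has the larger minimum momentum uncertainty, by a factor of 4.12.

For each particle, the minimum momentum uncertainty is Δp_min = ℏ/(2Δx):

Particle A: Δp_A = ℏ/(2×7.420e-09 m) = 7.106e-27 kg·m/s
Particle B: Δp_B = ℏ/(2×1.800e-09 m) = 2.929e-26 kg·m/s

Ratio: Δp_B/Δp_A = 4.12

Since Δp_min ∝ 1/Δx, the particle with smaller position uncertainty (B) has larger momentum uncertainty.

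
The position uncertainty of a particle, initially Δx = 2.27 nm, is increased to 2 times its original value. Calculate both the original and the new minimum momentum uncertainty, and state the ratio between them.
Original Δp_min = 2.323 × 10^-26 kg·m/s; new Δp'_min = 1.161 × 10^-26 kg·m/s; ratio Δp'_min/Δp_min = 1/2.

From the uncertainty principle ΔxΔp ≥ ℏ/2, the minimum momentum uncertainty is Δp_min = ℏ/(2Δx).

Original (Δx = 2.27 nm = 2.270e-09 m):
Δp_min = (1.055e-34 J·s)/(2 × 2.270e-09 m) = 2.323e-26 kg·m/s

When Δx → 2Δx:
Δp'_min = ℏ/(2 × 2Δx) = (1/2) × ℏ/(2Δx) = (1/2) × Δp_min
Δp'_min = 1/2 × 2.323e-26 kg·m/s = 1.161e-26 kg·m/s

Since Δp_min ∝ 1/Δx, when Δx is increased to 2 times its original value, Δp_min decreases to 1/2 of its original value.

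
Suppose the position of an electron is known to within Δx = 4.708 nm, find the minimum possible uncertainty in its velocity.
12.295 km/s

Using the Heisenberg uncertainty principle and Δp = mΔv:
ΔxΔp ≥ ℏ/2
Δx(mΔv) ≥ ℏ/2

The minimum uncertainty in velocity is:
Δv_min = ℏ/(2mΔx)
Δv_min = (1.055e-34 J·s) / (2 × 9.109e-31 kg × 4.708e-09 m)
Δv_min = 1.229e+04 m/s = 12.295 km/s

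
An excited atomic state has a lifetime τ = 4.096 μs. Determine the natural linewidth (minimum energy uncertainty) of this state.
80.348 peV

Using the energy-time uncertainty principle:
ΔEΔt ≥ ℏ/2

The lifetime τ represents the time uncertainty Δt.
The natural linewidth (minimum energy uncertainty) is:

ΔE = ℏ/(2τ)
ΔE = (1.055e-34 J·s) / (2 × 4.096e-06 s)
ΔE = 1.287e-29 J = 80.348 peV

This natural linewidth limits the precision of spectroscopic measurements.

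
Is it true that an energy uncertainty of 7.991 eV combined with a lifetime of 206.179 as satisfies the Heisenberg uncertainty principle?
Yes, it satisfies the uncertainty relation.

Calculate the product ΔEΔt:
ΔE = 7.991 eV = 1.280e-18 J
ΔEΔt = (1.280e-18 J) × (2.062e-16 s)
ΔEΔt = 2.640e-34 J·s

Compare to the minimum allowed value ℏ/2:
ℏ/2 = 5.273e-35 J·s

Since ΔEΔt = 2.640e-34 J·s ≥ 5.273e-35 J·s = ℏ/2,
this satisfies the uncertainty relation.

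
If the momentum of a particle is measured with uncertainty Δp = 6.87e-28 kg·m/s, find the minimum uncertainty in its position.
76.752 nm

Using the Heisenberg uncertainty principle:
ΔxΔp ≥ ℏ/2

The minimum uncertainty in position is:
Δx_min = ℏ/(2Δp)
Δx_min = (1.055e-34 J·s) / (2 × 6.870e-28 kg·m/s)
Δx_min = 7.675e-08 m = 76.752 nm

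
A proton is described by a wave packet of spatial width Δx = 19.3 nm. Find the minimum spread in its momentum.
2.732 × 10^-27 kg·m/s

For a wave packet, the spatial width Δx and momentum spread Δp are related by the uncertainty principle:
ΔxΔp ≥ ℏ/2

The minimum momentum spread is:
Δp_min = ℏ/(2Δx)
Δp_min = (1.055e-34 J·s) / (2 × 1.930e-08 m)
Δp_min = 2.732e-27 kg·m/s

A wave packet cannot have both a well-defined position and well-defined momentum.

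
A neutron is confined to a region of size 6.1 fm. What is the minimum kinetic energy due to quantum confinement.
139.218 keV

Using the uncertainty principle:

1. Position uncertainty: Δx ≈ 6.100e-15 m
2. Minimum momentum uncertainty: Δp = ℏ/(2Δx) = 8.644e-21 kg·m/s
3. Minimum kinetic energy:
   KE = (Δp)²/(2m) = (8.644e-21)²/(2 × 1.675e-27 kg)
   KE = 2.231e-14 J = 139.218 keV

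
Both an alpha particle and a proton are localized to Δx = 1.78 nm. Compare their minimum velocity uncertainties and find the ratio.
The proton has the larger minimum velocity uncertainty, by a ratio of 4.0.

For both particles, Δp_min = ℏ/(2Δx) = 2.962e-26 kg·m/s (same for both).

The velocity uncertainty is Δv = Δp/m:
- alpha particle: Δv = 2.962e-26 / 6.645e-27 = 4.458e+00 m/s = 4.458 m/s
- proton: Δv = 2.962e-26 / 1.673e-27 = 1.771e+01 m/s = 17.710 m/s

Ratio: 1.771e+01 / 4.458e+00 = 4.0

The lighter particle has larger velocity uncertainty because Δv ∝ 1/m.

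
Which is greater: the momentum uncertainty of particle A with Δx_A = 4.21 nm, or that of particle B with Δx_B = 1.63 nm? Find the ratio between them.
Particle B has the larger minimum momentum uncertainty, by a factor of 2.58.

For each particle, the minimum momentum uncertainty is Δp_min = ℏ/(2Δx):

Particle A: Δp_A = ℏ/(2×4.210e-09 m) = 1.252e-26 kg·m/s
Particle B: Δp_B = ℏ/(2×1.630e-09 m) = 3.235e-26 kg·m/s

Ratio: Δp_B/Δp_A = 2.58

Since Δp_min ∝ 1/Δx, the particle with smaller position uncertainty (B) has larger momentum uncertainty.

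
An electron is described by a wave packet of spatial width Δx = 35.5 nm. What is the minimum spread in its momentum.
1.485 × 10^-27 kg·m/s

For a wave packet, the spatial width Δx and momentum spread Δp are related by the uncertainty principle:
ΔxΔp ≥ ℏ/2

The minimum momentum spread is:
Δp_min = ℏ/(2Δx)
Δp_min = (1.055e-34 J·s) / (2 × 3.550e-08 m)
Δp_min = 1.485e-27 kg·m/s

A wave packet cannot have both a well-defined position and well-defined momentum.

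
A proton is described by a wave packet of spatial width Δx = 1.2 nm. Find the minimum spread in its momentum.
4.394 × 10^-26 kg·m/s

For a wave packet, the spatial width Δx and momentum spread Δp are related by the uncertainty principle:
ΔxΔp ≥ ℏ/2

The minimum momentum spread is:
Δp_min = ℏ/(2Δx)
Δp_min = (1.055e-34 J·s) / (2 × 1.200e-09 m)
Δp_min = 4.394e-26 kg·m/s

A wave packet cannot have both a well-defined position and well-defined momentum.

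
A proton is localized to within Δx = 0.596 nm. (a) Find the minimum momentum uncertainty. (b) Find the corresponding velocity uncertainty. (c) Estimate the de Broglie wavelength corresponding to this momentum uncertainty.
(a) Δp_min = 8.847 × 10^-26 kg·m/s
(b) Δv_min = 52.893 m/s
(c) λ_dB = 7.490 nm

Step-by-step:

(a) From the uncertainty principle:
Δp_min = ℏ/(2Δx) = (1.055e-34 J·s)/(2 × 5.960e-10 m) = 8.847e-26 kg·m/s

(b) The velocity uncertainty:
Δv = Δp/m = (8.847e-26 kg·m/s)/(1.673e-27 kg) = 5.289e+01 m/s = 52.893 m/s

(c) The de Broglie wavelength for this momentum:
λ = h/p = (6.626e-34 J·s)/(8.847e-26 kg·m/s) = 7.490e-09 m = 7.490 nm

Note: The de Broglie wavelength is comparable to the localization size, as expected from wave-particle duality.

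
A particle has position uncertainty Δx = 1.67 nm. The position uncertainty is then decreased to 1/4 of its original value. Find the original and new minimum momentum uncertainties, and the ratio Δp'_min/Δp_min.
Original Δp_min = 3.157 × 10^-26 kg·m/s; new Δp'_min = 1.263 × 10^-25 kg·m/s; ratio Δp'_min/Δp_min = 4.

From the uncertainty principle ΔxΔp ≥ ℏ/2, the minimum momentum uncertainty is Δp_min = ℏ/(2Δx).

Original (Δx = 1.67 nm = 1.670e-09 m):
Δp_min = (1.055e-34 J·s)/(2 × 1.670e-09 m) = 3.157e-26 kg·m/s

When Δx → (1/4)Δx:
Δp'_min = ℏ/(2 × (1/4)Δx) = 4 × ℏ/(2Δx) = 4 × Δp_min
Δp'_min = 4 × 3.157e-26 kg·m/s = 1.263e-25 kg·m/s

Since Δp_min ∝ 1/Δx, when Δx is decreased to 1/4 of its original value, Δp_min increases to 4 times its original value.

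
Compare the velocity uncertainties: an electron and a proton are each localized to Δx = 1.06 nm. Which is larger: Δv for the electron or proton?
The electron has the larger minimum velocity uncertainty, by a ratio of 1836.2.

For both particles, Δp_min = ℏ/(2Δx) = 4.974e-26 kg·m/s (same for both).

The velocity uncertainty is Δv = Δp/m:
- electron: Δv = 4.974e-26 / 9.109e-31 = 5.461e+04 m/s = 54.607 km/s
- proton: Δv = 4.974e-26 / 1.673e-27 = 2.974e+01 m/s = 29.740 m/s

Ratio: 5.461e+04 / 2.974e+01 = 1836.2

The lighter particle has larger velocity uncertainty because Δv ∝ 1/m.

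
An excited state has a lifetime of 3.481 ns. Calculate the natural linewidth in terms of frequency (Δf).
22.861 MHz

Using the energy-time uncertainty principle and E = hf:
ΔEΔt ≥ ℏ/2
hΔf·Δt ≥ ℏ/2

The minimum frequency uncertainty is:
Δf = ℏ/(2hτ) = 1/(4πτ)
Δf = 1/(4π × 3.481e-09 s)
Δf = 2.286e+07 Hz = 22.861 MHz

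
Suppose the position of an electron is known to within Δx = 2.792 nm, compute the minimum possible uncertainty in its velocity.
20.732 km/s

Using the Heisenberg uncertainty principle and Δp = mΔv:
ΔxΔp ≥ ℏ/2
Δx(mΔv) ≥ ℏ/2

The minimum uncertainty in velocity is:
Δv_min = ℏ/(2mΔx)
Δv_min = (1.055e-34 J·s) / (2 × 9.109e-31 kg × 2.792e-09 m)
Δv_min = 2.073e+04 m/s = 20.732 km/s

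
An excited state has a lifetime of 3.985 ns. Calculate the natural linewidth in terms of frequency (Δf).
19.969 MHz

Using the energy-time uncertainty principle and E = hf:
ΔEΔt ≥ ℏ/2
hΔf·Δt ≥ ℏ/2

The minimum frequency uncertainty is:
Δf = ℏ/(2hτ) = 1/(4πτ)
Δf = 1/(4π × 3.985e-09 s)
Δf = 1.997e+07 Hz = 19.969 MHz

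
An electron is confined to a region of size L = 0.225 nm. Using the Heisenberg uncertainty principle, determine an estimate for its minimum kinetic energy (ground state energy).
188.147 meV

Using the uncertainty principle to estimate ground state energy:

1. The position uncertainty is approximately the confinement size:
   Δx ≈ L = 2.250e-10 m

2. From ΔxΔp ≥ ℏ/2, the minimum momentum uncertainty is:
   Δp ≈ ℏ/(2L) = 2.343e-25 kg·m/s

3. The kinetic energy is approximately:
   KE ≈ (Δp)²/(2m) = (2.343e-25)²/(2 × 9.109e-31 kg)
   KE ≈ 3.014e-20 J = 188.147 meV

This is an order-of-magnitude estimate of the ground state energy.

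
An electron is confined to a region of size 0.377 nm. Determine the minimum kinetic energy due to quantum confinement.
67.016 meV

Using the uncertainty principle:

1. Position uncertainty: Δx ≈ 3.770e-10 m
2. Minimum momentum uncertainty: Δp = ℏ/(2Δx) = 1.399e-25 kg·m/s
3. Minimum kinetic energy:
   KE = (Δp)²/(2m) = (1.399e-25)²/(2 × 9.109e-31 kg)
   KE = 1.074e-20 J = 67.016 meV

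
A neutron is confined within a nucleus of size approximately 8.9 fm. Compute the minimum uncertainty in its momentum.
5.925 × 10^-21 kg·m/s

Using the Heisenberg uncertainty principle:
ΔxΔp ≥ ℏ/2

With Δx ≈ L = 8.900e-15 m (the confinement size):
Δp_min = ℏ/(2Δx)
Δp_min = (1.055e-34 J·s) / (2 × 8.900e-15 m)
Δp_min = 5.925e-21 kg·m/s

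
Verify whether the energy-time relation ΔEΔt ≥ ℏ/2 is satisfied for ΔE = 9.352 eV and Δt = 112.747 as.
Yes, it satisfies the uncertainty relation.

Calculate the product ΔEΔt:
ΔE = 9.352 eV = 1.498e-18 J
ΔEΔt = (1.498e-18 J) × (1.127e-16 s)
ΔEΔt = 1.689e-34 J·s

Compare to the minimum allowed value ℏ/2:
ℏ/2 = 5.273e-35 J·s

Since ΔEΔt = 1.689e-34 J·s ≥ 5.273e-35 J·s = ℏ/2,
this satisfies the uncertainty relation.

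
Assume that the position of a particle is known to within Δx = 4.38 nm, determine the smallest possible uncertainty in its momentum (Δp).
1.204 × 10^-26 kg·m/s

Using the Heisenberg uncertainty principle:
ΔxΔp ≥ ℏ/2

The minimum uncertainty in momentum is:
Δp_min = ℏ/(2Δx)
Δp_min = (1.055e-34 J·s) / (2 × 4.380e-09 m)
Δp_min = 1.204e-26 kg·m/s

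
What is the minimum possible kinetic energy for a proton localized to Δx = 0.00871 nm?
68.378 meV

Localizing a particle requires giving it sufficient momentum uncertainty:

1. From uncertainty principle: Δp ≥ ℏ/(2Δx)
   Δp_min = (1.055e-34 J·s) / (2 × 8.710e-12 m)
   Δp_min = 6.054e-24 kg·m/s

2. This momentum uncertainty corresponds to kinetic energy:
   KE ≈ (Δp)²/(2m) = (6.054e-24)²/(2 × 1.673e-27 kg)
   KE = 1.096e-20 J = 68.378 meV

Tighter localization requires more energy.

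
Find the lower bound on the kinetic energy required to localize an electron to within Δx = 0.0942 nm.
1.073 eV

Localizing a particle requires giving it sufficient momentum uncertainty:

1. From uncertainty principle: Δp ≥ ℏ/(2Δx)
   Δp_min = (1.055e-34 J·s) / (2 × 9.420e-11 m)
   Δp_min = 5.598e-25 kg·m/s

2. This momentum uncertainty corresponds to kinetic energy:
   KE ≈ (Δp)²/(2m) = (5.598e-25)²/(2 × 9.109e-31 kg)
   KE = 1.720e-19 J = 1.073 eV

Tighter localization requires more energy.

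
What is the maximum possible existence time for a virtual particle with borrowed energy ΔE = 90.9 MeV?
3.621 ys

Using the energy-time uncertainty principle:
ΔEΔt ≥ ℏ/2

For a virtual particle borrowing energy ΔE, the maximum lifetime is:
Δt_max = ℏ/(2ΔE)

Converting energy:
ΔE = 90.9 MeV = 1.456e-11 J

Δt_max = (1.055e-34 J·s) / (2 × 1.456e-11 J)
Δt_max = 3.621e-24 s = 3.621 ys

Virtual particles with higher borrowed energy exist for shorter times.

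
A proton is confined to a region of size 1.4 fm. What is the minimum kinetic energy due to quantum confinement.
2.647 MeV

Using the uncertainty principle:

1. Position uncertainty: Δx ≈ 1.400e-15 m
2. Minimum momentum uncertainty: Δp = ℏ/(2Δx) = 3.766e-20 kg·m/s
3. Minimum kinetic energy:
   KE = (Δp)²/(2m) = (3.766e-20)²/(2 × 1.673e-27 kg)
   KE = 4.240e-13 J = 2.647 MeV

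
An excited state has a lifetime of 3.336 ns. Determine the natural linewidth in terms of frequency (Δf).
23.854 MHz

Using the energy-time uncertainty principle and E = hf:
ΔEΔt ≥ ℏ/2
hΔf·Δt ≥ ℏ/2

The minimum frequency uncertainty is:
Δf = ℏ/(2hτ) = 1/(4πτ)
Δf = 1/(4π × 3.336e-09 s)
Δf = 2.385e+07 Hz = 23.854 MHz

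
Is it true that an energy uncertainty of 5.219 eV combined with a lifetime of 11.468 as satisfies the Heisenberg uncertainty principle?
No, it violates the uncertainty relation.

Calculate the product ΔEΔt:
ΔE = 5.219 eV = 8.362e-19 J
ΔEΔt = (8.362e-19 J) × (1.147e-17 s)
ΔEΔt = 9.589e-36 J·s

Compare to the minimum allowed value ℏ/2:
ℏ/2 = 5.273e-35 J·s

Since ΔEΔt = 9.589e-36 J·s < 5.273e-35 J·s = ℏ/2,
this violates the uncertainty relation.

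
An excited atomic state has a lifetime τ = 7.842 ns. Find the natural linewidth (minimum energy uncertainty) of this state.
41.967 neV

Using the energy-time uncertainty principle:
ΔEΔt ≥ ℏ/2

The lifetime τ represents the time uncertainty Δt.
The natural linewidth (minimum energy uncertainty) is:

ΔE = ℏ/(2τ)
ΔE = (1.055e-34 J·s) / (2 × 7.842e-09 s)
ΔE = 6.724e-27 J = 41.967 neV

This natural linewidth limits the precision of spectroscopic measurements.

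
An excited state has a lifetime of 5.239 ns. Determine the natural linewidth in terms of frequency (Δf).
15.189 MHz

Using the energy-time uncertainty principle and E = hf:
ΔEΔt ≥ ℏ/2
hΔf·Δt ≥ ℏ/2

The minimum frequency uncertainty is:
Δf = ℏ/(2hτ) = 1/(4πτ)
Δf = 1/(4π × 5.239e-09 s)
Δf = 1.519e+07 Hz = 15.189 MHz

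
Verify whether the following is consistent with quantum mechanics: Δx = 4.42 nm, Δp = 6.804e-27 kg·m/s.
No, it violates the uncertainty principle (impossible measurement).

Calculate the product ΔxΔp:
ΔxΔp = (4.420e-09 m) × (6.804e-27 kg·m/s)
ΔxΔp = 3.007e-35 J·s

Compare to the minimum allowed value ℏ/2:
ℏ/2 = 5.273e-35 J·s

Since ΔxΔp = 3.007e-35 J·s < 5.273e-35 J·s = ℏ/2,
the measurement violates the uncertainty principle.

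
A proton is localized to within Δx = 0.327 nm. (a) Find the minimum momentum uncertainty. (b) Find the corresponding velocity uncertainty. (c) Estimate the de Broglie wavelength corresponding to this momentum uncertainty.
(a) Δp_min = 1.612 × 10^-25 kg·m/s
(b) Δv_min = 96.405 m/s
(c) λ_dB = 4.109 nm

Step-by-step:

(a) From the uncertainty principle:
Δp_min = ℏ/(2Δx) = (1.055e-34 J·s)/(2 × 3.270e-10 m) = 1.612e-25 kg·m/s

(b) The velocity uncertainty:
Δv = Δp/m = (1.612e-25 kg·m/s)/(1.673e-27 kg) = 9.641e+01 m/s = 96.405 m/s

(c) The de Broglie wavelength for this momentum:
λ = h/p = (6.626e-34 J·s)/(1.612e-25 kg·m/s) = 4.109e-09 m = 4.109 nm

Note: The de Broglie wavelength is comparable to the localization size, as expected from wave-particle duality.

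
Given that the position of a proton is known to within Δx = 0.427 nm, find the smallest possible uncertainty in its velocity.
73.828 m/s

Using the Heisenberg uncertainty principle and Δp = mΔv:
ΔxΔp ≥ ℏ/2
Δx(mΔv) ≥ ℏ/2

The minimum uncertainty in velocity is:
Δv_min = ℏ/(2mΔx)
Δv_min = (1.055e-34 J·s) / (2 × 1.673e-27 kg × 4.270e-10 m)
Δv_min = 7.383e+01 m/s = 73.828 m/s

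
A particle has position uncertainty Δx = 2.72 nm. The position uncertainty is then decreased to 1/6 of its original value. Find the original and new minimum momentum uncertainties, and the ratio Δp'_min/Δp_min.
Original Δp_min = 1.939 × 10^-26 kg·m/s; new Δp'_min = 1.163 × 10^-25 kg·m/s; ratio Δp'_min/Δp_min = 6.

From the uncertainty principle ΔxΔp ≥ ℏ/2, the minimum momentum uncertainty is Δp_min = ℏ/(2Δx).

Original (Δx = 2.72 nm = 2.720e-09 m):
Δp_min = (1.055e-34 J·s)/(2 × 2.720e-09 m) = 1.939e-26 kg·m/s

When Δx → (1/6)Δx:
Δp'_min = ℏ/(2 × (1/6)Δx) = 6 × ℏ/(2Δx) = 6 × Δp_min
Δp'_min = 6 × 1.939e-26 kg·m/s = 1.163e-25 kg·m/s

Since Δp_min ∝ 1/Δx, when Δx is decreased to 1/6 of its original value, Δp_min increases to 6 times its original value.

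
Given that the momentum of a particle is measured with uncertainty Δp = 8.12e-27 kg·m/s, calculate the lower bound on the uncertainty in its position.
6.494 nm

Using the Heisenberg uncertainty principle:
ΔxΔp ≥ ℏ/2

The minimum uncertainty in position is:
Δx_min = ℏ/(2Δp)
Δx_min = (1.055e-34 J·s) / (2 × 8.120e-27 kg·m/s)
Δx_min = 6.494e-09 m = 6.494 nm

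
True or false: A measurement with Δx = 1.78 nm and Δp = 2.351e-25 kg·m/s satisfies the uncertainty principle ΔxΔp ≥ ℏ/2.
Yes, it satisfies the uncertainty principle.

Calculate the product ΔxΔp:
ΔxΔp = (1.780e-09 m) × (2.351e-25 kg·m/s)
ΔxΔp = 4.185e-34 J·s

Compare to the minimum allowed value ℏ/2:
ℏ/2 = 5.273e-35 J·s

Since ΔxΔp = 4.185e-34 J·s ≥ 5.273e-35 J·s = ℏ/2,
the measurement satisfies the uncertainty principle.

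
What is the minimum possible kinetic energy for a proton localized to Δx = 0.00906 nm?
63.197 meV

Localizing a particle requires giving it sufficient momentum uncertainty:

1. From uncertainty principle: Δp ≥ ℏ/(2Δx)
   Δp_min = (1.055e-34 J·s) / (2 × 9.060e-12 m)
   Δp_min = 5.820e-24 kg·m/s

2. This momentum uncertainty corresponds to kinetic energy:
   KE ≈ (Δp)²/(2m) = (5.820e-24)²/(2 × 1.673e-27 kg)
   KE = 1.013e-20 J = 63.197 meV

Tighter localization requires more energy.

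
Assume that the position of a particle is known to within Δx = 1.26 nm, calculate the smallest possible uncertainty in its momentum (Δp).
4.185 × 10^-26 kg·m/s

Using the Heisenberg uncertainty principle:
ΔxΔp ≥ ℏ/2

The minimum uncertainty in momentum is:
Δp_min = ℏ/(2Δx)
Δp_min = (1.055e-34 J·s) / (2 × 1.260e-09 m)
Δp_min = 4.185e-26 kg·m/s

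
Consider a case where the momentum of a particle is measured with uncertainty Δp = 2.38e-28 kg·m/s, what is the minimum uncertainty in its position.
221.549 nm

Using the Heisenberg uncertainty principle:
ΔxΔp ≥ ℏ/2

The minimum uncertainty in position is:
Δx_min = ℏ/(2Δp)
Δx_min = (1.055e-34 J·s) / (2 × 2.380e-28 kg·m/s)
Δx_min = 2.215e-07 m = 221.549 nm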